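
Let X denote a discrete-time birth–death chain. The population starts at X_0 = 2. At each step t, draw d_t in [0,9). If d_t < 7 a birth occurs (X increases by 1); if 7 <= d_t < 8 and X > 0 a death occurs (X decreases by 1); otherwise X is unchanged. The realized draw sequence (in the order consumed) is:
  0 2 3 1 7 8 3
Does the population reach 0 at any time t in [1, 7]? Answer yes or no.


no

t=0: X=2, d=0 → birth, X_1=3
t=1: X=3, d=2 → birth, X_2=4
t=2: X=4, d=3 → birth, X_3=5
t=3: X=5, d=1 → birth, X_4=6
t=4: X=6, d=7 → death, X_5=5
t=5: X=5, d=8 → hold, X_6=5
t=6: X=5, d=3 → birth, X_7=6


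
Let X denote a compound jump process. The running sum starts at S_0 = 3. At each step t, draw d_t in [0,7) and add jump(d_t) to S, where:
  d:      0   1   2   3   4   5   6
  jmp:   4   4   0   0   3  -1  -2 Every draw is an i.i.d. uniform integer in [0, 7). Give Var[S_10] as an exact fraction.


Outcome values over d=0..6: [4, 4, 0, 0, 3, -1, -2]
Σy = 8, Σy² = 46, M = 7
μ = 8/7 = 8/7,  σ² = 46/7 − (8/7)² = 258/49
Independent increments: Var[S_10] = 10·σ² = 10·(258/49) = 2580/49

2580/49


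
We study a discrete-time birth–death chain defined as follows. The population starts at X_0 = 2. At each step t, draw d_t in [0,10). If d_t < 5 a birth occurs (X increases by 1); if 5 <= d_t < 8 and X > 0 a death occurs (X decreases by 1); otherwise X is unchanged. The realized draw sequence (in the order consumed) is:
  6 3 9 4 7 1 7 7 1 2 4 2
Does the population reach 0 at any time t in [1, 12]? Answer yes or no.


t=0: X=2, d=6 → death, X_1=1
t=1: X=1, d=3 → birth, X_2=2
t=2: X=2, d=9 → hold, X_3=2
t=3: X=2, d=4 → birth, X_4=3
t=4: X=3, d=7 → death, X_5=2
t=5: X=2, d=1 → birth, X_6=3
t=6: X=3, d=7 → death, X_7=2
t=7: X=2, d=7 → death, X_8=1
t=8: X=1, d=1 → birth, X_9=2
t=9: X=2, d=2 → birth, X_10=3
t=10: X=3, d=4 → birth, X_11=4
t=11: X=4, d=2 → birth, X_12=5

no


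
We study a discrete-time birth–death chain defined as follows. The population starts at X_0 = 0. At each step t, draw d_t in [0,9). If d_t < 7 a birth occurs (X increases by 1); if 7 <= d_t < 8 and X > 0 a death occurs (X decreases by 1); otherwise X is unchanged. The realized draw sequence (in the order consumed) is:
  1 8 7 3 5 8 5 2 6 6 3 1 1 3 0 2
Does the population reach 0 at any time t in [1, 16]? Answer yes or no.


t=0: X=0, d=1 → birth, X_1=1
t=1: X=1, d=8 → hold, X_2=1
t=2: X=1, d=7 → death, X_3=0
t=3: X=0, d=3 → birth, X_4=1
t=4: X=1, d=5 → birth, X_5=2
t=5: X=2, d=8 → hold, X_6=2
t=6: X=2, d=5 → birth, X_7=3
t=7: X=3, d=2 → birth, X_8=4
t=8: X=4, d=6 → birth, X_9=5
t=9: X=5, d=6 → birth, X_10=6
t=10: X=6, d=3 → birth, X_11=7
t=11: X=7, d=1 → birth, X_12=8
t=12: X=8, d=1 → birth, X_13=9
t=13: X=9, d=3 → birth, X_14=10
t=14: X=10, d=0 → birth, X_15=11
t=15: X=11, d=2 → birth, X_16=12

yes


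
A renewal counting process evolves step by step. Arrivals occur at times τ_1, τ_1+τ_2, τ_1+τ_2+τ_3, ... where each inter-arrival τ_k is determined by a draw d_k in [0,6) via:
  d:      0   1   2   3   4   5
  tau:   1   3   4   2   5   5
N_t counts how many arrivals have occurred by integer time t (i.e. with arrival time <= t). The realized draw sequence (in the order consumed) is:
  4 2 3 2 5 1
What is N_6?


draw d_1=4: τ_1=5, arrival time A_1=5
draw d_2=2: τ_2=4, arrival time A_2=9
draw d_3=3: τ_3=2, arrival time A_3=11
draw d_4=2: τ_4=4, arrival time A_4=15
draw d_5=5: τ_5=5, arrival time A_5=20
draw d_6=1: τ_6=3, arrival time A_6=23
N_t over t=0..6: 0:0 1:0 2:0 3:0 4:0 5:1 6:1

1


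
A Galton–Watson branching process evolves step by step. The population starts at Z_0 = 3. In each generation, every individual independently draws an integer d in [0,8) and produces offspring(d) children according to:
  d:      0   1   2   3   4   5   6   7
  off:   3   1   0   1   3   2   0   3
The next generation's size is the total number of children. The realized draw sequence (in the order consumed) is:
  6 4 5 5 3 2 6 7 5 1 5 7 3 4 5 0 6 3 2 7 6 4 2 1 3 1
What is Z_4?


15

gen 0: Z_0=3, draws=[6, 4, 5], offspring=[0, 3, 2], Z_1=5
gen 1: Z_1=5, draws=[5, 3, 2, 6, 7], offspring=[2, 1, 0, 0, 3], Z_2=6
gen 2: Z_2=6, draws=[5, 1, 5, 7, 3, 4], offspring=[2, 1, 2, 3, 1, 3], Z_3=12
gen 3: Z_3=12, draws=[5, 0, 6, 3, 2, 7, 6, 4, 2, 1, 3, 1], offspring=[2, 3, 0, 1, 0, 3, 0, 3, 0, 1, 1, 1], Z_4=15


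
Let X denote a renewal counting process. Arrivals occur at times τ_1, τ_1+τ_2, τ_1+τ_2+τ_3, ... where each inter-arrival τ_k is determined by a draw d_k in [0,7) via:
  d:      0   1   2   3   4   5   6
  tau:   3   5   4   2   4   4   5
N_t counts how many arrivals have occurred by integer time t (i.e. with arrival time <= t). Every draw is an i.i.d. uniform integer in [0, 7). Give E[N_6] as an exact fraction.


Inter-arrival values over d=0..6: [3, 5, 4, 2, 4, 4, 5]
Each d has probability 1/7, so the pmf of τ is: f(2) = 1/7, f(3) = 1/7, f(4) = 3/7, f(5) = 2/7
Renewal equation for m(n) = E[N_n]: condition on τ_1 = k (if k <= n, one arrival plus a fresh copy on the remaining n−k steps): m(n) = F(n) + Σ_{k<=n} f(k)·m(n−k), where F(n) = P(τ <= n) and m(0) = 0
m(1) = F(1) = 0
m(2) = F(2) = 1/7
m(3) = F(3) = 2/7
m(4) = F(4) + f(2)·m(2) = 5/7 + 1/7·1/7 = 36/49
m(5) = F(5) + f(2)·m(3) + f(3)·m(2) = 1 + 1/7·2/7 + 1/7·1/7 = 52/49
m(6) = F(6) + f(2)·m(4) + f(3)·m(3) + f(4)·m(2) = 1 + 1/7·36/49 + 1/7·2/7 + 3/7·1/7 = 414/343
E[N_6] = m(6) = 414/343

414/343


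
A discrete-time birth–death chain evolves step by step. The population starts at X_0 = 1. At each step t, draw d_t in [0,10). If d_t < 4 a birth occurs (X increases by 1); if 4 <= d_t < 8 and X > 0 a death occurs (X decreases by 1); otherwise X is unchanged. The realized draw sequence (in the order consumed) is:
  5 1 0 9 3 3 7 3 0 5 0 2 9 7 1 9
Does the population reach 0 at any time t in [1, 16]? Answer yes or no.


t=0: X=1, d=5 → death, X_1=0
t=1: X=0, d=1 → birth, X_2=1
t=2: X=1, d=0 → birth, X_3=2
t=3: X=2, d=9 → hold, X_4=2
t=4: X=2, d=3 → birth, X_5=3
t=5: X=3, d=3 → birth, X_6=4
t=6: X=4, d=7 → death, X_7=3
t=7: X=3, d=3 → birth, X_8=4
t=8: X=4, d=0 → birth, X_9=5
t=9: X=5, d=5 → death, X_10=4
t=10: X=4, d=0 → birth, X_11=5
t=11: X=5, d=2 → birth, X_12=6
t=12: X=6, d=9 → hold, X_13=6
t=13: X=6, d=7 → death, X_14=5
t=14: X=5, d=1 → birth, X_15=6
t=15: X=6, d=9 → hold, X_16=6

yes


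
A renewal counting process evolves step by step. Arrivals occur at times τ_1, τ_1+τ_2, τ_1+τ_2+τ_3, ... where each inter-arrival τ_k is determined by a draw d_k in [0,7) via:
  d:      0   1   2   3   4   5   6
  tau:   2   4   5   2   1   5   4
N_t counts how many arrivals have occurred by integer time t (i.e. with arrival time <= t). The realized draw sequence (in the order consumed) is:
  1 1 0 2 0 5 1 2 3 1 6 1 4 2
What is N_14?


3

draw d_1=1: τ_1=4, arrival time A_1=4
draw d_2=1: τ_2=4, arrival time A_2=8
draw d_3=0: τ_3=2, arrival time A_3=10
draw d_4=2: τ_4=5, arrival time A_4=15
draw d_5=0: τ_5=2, arrival time A_5=17
draw d_6=5: τ_6=5, arrival time A_6=22
draw d_7=1: τ_7=4, arrival time A_7=26
draw d_8=2: τ_8=5, arrival time A_8=31
draw d_9=3: τ_9=2, arrival time A_9=33
draw d_10=1: τ_10=4, arrival time A_10=37
draw d_11=6: τ_11=4, arrival time A_11=41
draw d_12=1: τ_12=4, arrival time A_12=45
draw d_13=4: τ_13=1, arrival time A_13=46
draw d_14=2: τ_14=5, arrival time A_14=51
N_t over t=0..14: 0:0 1:0 2:0 3:0 4:1 5:1 6:1 7:1 8:2 9:2 10:3 11:3 12:3 13:3 14:3


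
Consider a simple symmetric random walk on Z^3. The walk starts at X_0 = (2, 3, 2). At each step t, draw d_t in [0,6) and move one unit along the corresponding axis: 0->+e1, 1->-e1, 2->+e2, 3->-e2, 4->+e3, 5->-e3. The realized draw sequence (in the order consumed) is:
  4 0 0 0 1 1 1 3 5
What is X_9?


t=0: X=(2, 3, 2), d=4 → +e3, X_1=(2, 3, 3)
t=1: X=(2, 3, 3), d=0 → +e1, X_2=(3, 3, 3)
t=2: X=(3, 3, 3), d=0 → +e1, X_3=(4, 3, 3)
t=3: X=(4, 3, 3), d=0 → +e1, X_4=(5, 3, 3)
t=4: X=(5, 3, 3), d=1 → -e1, X_5=(4, 3, 3)
t=5: X=(4, 3, 3), d=1 → -e1, X_6=(3, 3, 3)
t=6: X=(3, 3, 3), d=1 → -e1, X_7=(2, 3, 3)
t=7: X=(2, 3, 3), d=3 → -e2, X_8=(2, 2, 3)
t=8: X=(2, 2, 3), d=5 → -e3, X_9=(2, 2, 2)

(2, 2, 2)


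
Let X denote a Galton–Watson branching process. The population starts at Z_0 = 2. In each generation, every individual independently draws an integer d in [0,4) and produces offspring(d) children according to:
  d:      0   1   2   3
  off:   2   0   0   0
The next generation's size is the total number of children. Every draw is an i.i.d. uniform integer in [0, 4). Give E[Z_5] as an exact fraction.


Outcome values over d=0..3: [2, 0, 0, 0]
Σy = 2, Σy² = 4, M = 4
μ = 2/4 = 1/2,  σ² = 4/4 − (1/2)² = 3/4
E[Z_0] = 2
E[Z_1] = 1/2·E[Z_0] = 1
E[Z_2] = 1/2·E[Z_1] = 1/2
E[Z_3] = 1/2·E[Z_2] = 1/4
E[Z_4] = 1/2·E[Z_3] = 1/8
E[Z_5] = 1/2·E[Z_4] = 1/16

1/16


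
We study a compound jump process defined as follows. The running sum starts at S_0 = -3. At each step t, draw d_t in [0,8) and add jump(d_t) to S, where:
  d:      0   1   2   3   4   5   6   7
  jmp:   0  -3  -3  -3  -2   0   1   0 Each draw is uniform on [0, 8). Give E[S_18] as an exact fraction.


-51/2

Outcome values over d=0..7: [0, -3, -3, -3, -2, 0, 1, 0]
Σy = -10, Σy² = 32, M = 8
μ = -10/8 = -5/4,  σ² = 32/8 − (-5/4)² = 39/16
E[S_18] = -3 + 18·(-5/4) = -51/2


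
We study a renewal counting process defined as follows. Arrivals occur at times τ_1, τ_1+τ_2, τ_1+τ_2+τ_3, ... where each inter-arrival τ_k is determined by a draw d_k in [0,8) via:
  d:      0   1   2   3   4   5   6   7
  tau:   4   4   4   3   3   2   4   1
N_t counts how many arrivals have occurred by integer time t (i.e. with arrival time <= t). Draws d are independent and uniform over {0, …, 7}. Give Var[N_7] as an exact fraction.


Inter-arrival values over d=0..7: [4, 4, 4, 3, 3, 2, 4, 1]
Each d has probability 1/8, so the pmf of τ is: f(1) = 1/8, f(2) = 1/8, f(3) = 1/4, f(4) = 1/2
Let p_n(j) = P(N_n = j), with p_0 = [1]. Condition on τ_1: p_n(0) = P(τ > n), and for j >= 1, p_n(j) = Σ_{k<=n} f(k)·p_{n−k}(j−1)
p_1 = [7/8, 1/8]  (j = 0..1)
p_2 = [3/4, 15/64, 1/64]  (j = 0..2)
p_3 = [1/2, 29/64, 23/512, 1/512]  (j = 0..3)
p_4 = [0, 7/8, 15/128, 31/4096, 1/4096]  (j = 0..4)
p_5 = [0, 11/16, 147/512, 99/4096, 39/32768, 1/32768]  (j = 0..5)
p_6 = [0, 1/2, 109/256, 285/4096, 73/16384, 47/262144, 1/262144]  (j = 0..6)
p_7 = [0, 1/4, 19/32, 577/4096, 239/16384, 201/262144, 55/2097152, 1/2097152]  (j = 0..7)
E[N_7] = Σ j·p_7(j) = 4031673/2097152;  E[N_7²] = Σ j²·p_7(j) = 8695541/2097152
Var[N_7] = 8695541/2097152 − (4031673/2097152)² = 1981484020303/4398046511104

1981484020303/4398046511104


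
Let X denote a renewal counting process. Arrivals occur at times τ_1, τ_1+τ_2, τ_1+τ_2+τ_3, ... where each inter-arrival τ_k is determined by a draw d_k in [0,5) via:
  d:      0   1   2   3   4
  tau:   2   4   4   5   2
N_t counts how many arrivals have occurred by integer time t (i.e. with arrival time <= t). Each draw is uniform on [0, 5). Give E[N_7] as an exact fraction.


213/125

Inter-arrival values over d=0..4: [2, 4, 4, 5, 2]
Each d has probability 1/5, so the pmf of τ is: f(2) = 2/5, f(4) = 2/5, f(5) = 1/5
Renewal equation for m(n) = E[N_n]: condition on τ_1 = k (if k <= n, one arrival plus a fresh copy on the remaining n−k steps): m(n) = F(n) + Σ_{k<=n} f(k)·m(n−k), where F(n) = P(τ <= n) and m(0) = 0
m(1) = F(1) = 0
m(2) = F(2) = 2/5
m(3) = F(3) = 2/5
m(4) = F(4) + f(2)·m(2) = 4/5 + 2/5·2/5 = 24/25
m(5) = F(5) + f(2)·m(3) = 1 + 2/5·2/5 = 29/25
m(6) = F(6) + f(2)·m(4) + f(4)·m(2) = 1 + 2/5·24/25 + 2/5·2/5 = 193/125
m(7) = F(7) + f(2)·m(5) + f(4)·m(3) + f(5)·m(2) = 1 + 2/5·29/25 + 2/5·2/5 + 1/5·2/5 = 213/125
E[N_7] = m(7) = 213/125


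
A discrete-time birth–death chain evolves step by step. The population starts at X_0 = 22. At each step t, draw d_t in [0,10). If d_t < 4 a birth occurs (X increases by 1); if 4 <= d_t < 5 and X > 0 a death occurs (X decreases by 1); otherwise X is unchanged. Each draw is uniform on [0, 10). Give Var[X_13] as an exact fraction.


X can drop by at most 1 per step and X_0 = 22 > T = 13, so X_t >= 22 − t >= 9 > 0 for every t <= 13: the floor at 0 (the 'and X > 0' condition) never binds. Hence X_13 = X_0 + Σ_{t<13} Y_t with i.i.d. increments Y_t = y(d_t) ∈ {+1, −1, 0}.
Outcome values over d=0..9: [1, 1, 1, 1, -1, 0, 0, 0, 0, 0]
Σy = 3, Σy² = 5, M = 10
μ = 3/10 = 3/10,  σ² = 5/10 − (3/10)² = 41/100
Independent increments: Var[X_13] = 13·σ² = 13·(41/100) = 533/100

533/100


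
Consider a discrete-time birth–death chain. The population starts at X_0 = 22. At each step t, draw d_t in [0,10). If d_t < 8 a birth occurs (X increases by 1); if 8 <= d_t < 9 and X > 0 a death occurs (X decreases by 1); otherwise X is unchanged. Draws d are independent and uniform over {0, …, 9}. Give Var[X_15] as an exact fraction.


X can drop by at most 1 per step and X_0 = 22 > T = 15, so X_t >= 22 − t >= 7 > 0 for every t <= 15: the floor at 0 (the 'and X > 0' condition) never binds. Hence X_15 = X_0 + Σ_{t<15} Y_t with i.i.d. increments Y_t = y(d_t) ∈ {+1, −1, 0}.
Outcome values over d=0..9: [1, 1, 1, 1, 1, 1, 1, 1, -1, 0]
Σy = 7, Σy² = 9, M = 10
μ = 7/10 = 7/10,  σ² = 9/10 − (7/10)² = 41/100
Independent increments: Var[X_15] = 15·σ² = 15·(41/100) = 123/20

123/20


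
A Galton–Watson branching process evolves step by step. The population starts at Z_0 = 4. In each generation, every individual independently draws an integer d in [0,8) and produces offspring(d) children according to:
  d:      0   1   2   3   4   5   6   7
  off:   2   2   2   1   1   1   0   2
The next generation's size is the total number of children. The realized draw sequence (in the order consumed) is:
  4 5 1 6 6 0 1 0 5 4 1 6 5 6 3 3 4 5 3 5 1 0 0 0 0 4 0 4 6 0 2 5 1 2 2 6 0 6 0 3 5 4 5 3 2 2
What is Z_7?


17

gen 0: Z_0=4, draws=[4, 5, 1, 6], offspring=[1, 1, 2, 0], Z_1=4
gen 1: Z_1=4, draws=[6, 0, 1, 0], offspring=[0, 2, 2, 2], Z_2=6
gen 2: Z_2=6, draws=[5, 4, 1, 6, 5, 6], offspring=[1, 1, 2, 0, 1, 0], Z_3=5
gen 3: Z_3=5, draws=[3, 3, 4, 5, 3], offspring=[1, 1, 1, 1, 1], Z_4=5
gen 4: Z_4=5, draws=[5, 1, 0, 0, 0], offspring=[1, 2, 2, 2, 2], Z_5=9
gen 5: Z_5=9, draws=[0, 4, 0, 4, 6, 0, 2, 5, 1], offspring=[2, 1, 2, 1, 0, 2, 2, 1, 2], Z_6=13
gen 6: Z_6=13, draws=[2, 2, 6, 0, 6, 0, 3, 5, 4, 5, 3, 2, 2], offspring=[2, 2, 0, 2, 0, 2, 1, 1, 1, 1, 1, 2, 2], Z_7=17


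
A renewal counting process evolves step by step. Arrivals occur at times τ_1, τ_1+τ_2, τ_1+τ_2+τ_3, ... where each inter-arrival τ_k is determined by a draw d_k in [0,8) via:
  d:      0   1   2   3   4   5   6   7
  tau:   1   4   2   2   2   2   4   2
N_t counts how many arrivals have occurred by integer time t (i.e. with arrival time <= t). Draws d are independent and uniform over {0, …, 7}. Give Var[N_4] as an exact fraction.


Inter-arrival values over d=0..7: [1, 4, 2, 2, 2, 2, 4, 2]
Each d has probability 1/8, so the pmf of τ is: f(1) = 1/8, f(2) = 5/8, f(4) = 1/4
Let p_n(j) = P(N_n = j), with p_0 = [1]. Condition on τ_1: p_n(0) = P(τ > n), and for j >= 1, p_n(j) = Σ_{k<=n} f(k)·p_{n−k}(j−1)
p_1 = [7/8, 1/8]  (j = 0..1)
p_2 = [1/4, 47/64, 1/64]  (j = 0..2)
p_3 = [1/4, 37/64, 87/512, 1/512]  (j = 0..3)
p_4 = [0, 7/16, 17/32, 127/4096, 1/4096]  (j = 0..4)
E[N_4] = Σ j·p_4(j) = 6529/4096;  E[N_4²] = Σ j²·p_4(j) = 11655/4096
Var[N_4] = 11655/4096 − (6529/4096)² = 5111039/16777216

5111039/16777216


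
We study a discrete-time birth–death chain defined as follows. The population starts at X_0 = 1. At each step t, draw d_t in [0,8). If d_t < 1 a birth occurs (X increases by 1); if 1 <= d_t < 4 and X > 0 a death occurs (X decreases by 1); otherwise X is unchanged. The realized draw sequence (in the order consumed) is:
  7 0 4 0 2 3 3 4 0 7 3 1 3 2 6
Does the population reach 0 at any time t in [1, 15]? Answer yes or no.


yes

t=0: X=1, d=7 → hold, X_1=1
t=1: X=1, d=0 → birth, X_2=2
t=2: X=2, d=4 → hold, X_3=2
t=3: X=2, d=0 → birth, X_4=3
t=4: X=3, d=2 → death, X_5=2
t=5: X=2, d=3 → death, X_6=1
t=6: X=1, d=3 → death, X_7=0
t=7: X=0, d=4 → hold, X_8=0
t=8: X=0, d=0 → birth, X_9=1
t=9: X=1, d=7 → hold, X_10=1
t=10: X=1, d=3 → death, X_11=0
t=11: X=0, d=1 → hold, X_12=0
t=12: X=0, d=3 → hold, X_13=0
t=13: X=0, d=2 → hold, X_14=0
t=14: X=0, d=6 → hold, X_15=0


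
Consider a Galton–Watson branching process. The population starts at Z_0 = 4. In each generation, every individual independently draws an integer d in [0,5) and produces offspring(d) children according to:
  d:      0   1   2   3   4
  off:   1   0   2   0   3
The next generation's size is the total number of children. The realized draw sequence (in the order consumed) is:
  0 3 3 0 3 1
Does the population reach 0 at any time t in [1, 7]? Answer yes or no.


yes

gen 0: Z_0=4, draws=[0, 3, 3, 0], offspring=[1, 0, 0, 1], Z_1=2
gen 1: Z_1=2, draws=[3, 1], offspring=[0, 0], Z_2=0
gen 2: Z_2=0, draws=[], offspring=[], Z_3=0
gen 3: Z_3=0, draws=[], offspring=[], Z_4=0
gen 4: Z_4=0, draws=[], offspring=[], Z_5=0
gen 5: Z_5=0, draws=[], offspring=[], Z_6=0
gen 6: Z_6=0, draws=[], offspring=[], Z_7=0


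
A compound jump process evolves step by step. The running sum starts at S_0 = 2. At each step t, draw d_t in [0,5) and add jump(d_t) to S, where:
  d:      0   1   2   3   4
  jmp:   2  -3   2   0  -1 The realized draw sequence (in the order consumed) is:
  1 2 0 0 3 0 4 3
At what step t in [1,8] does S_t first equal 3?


3

t=0: S=2, d=1, jump=-3, S_1=-1
t=1: S=-1, d=2, jump=2, S_2=1
t=2: S=1, d=0, jump=2, S_3=3
t=3: S=3, d=0, jump=2, S_4=5
t=4: S=5, d=3, jump=0, S_5=5
t=5: S=5, d=0, jump=2, S_6=7
t=6: S=7, d=4, jump=-1, S_7=6
t=7: S=6, d=3, jump=0, S_8=6


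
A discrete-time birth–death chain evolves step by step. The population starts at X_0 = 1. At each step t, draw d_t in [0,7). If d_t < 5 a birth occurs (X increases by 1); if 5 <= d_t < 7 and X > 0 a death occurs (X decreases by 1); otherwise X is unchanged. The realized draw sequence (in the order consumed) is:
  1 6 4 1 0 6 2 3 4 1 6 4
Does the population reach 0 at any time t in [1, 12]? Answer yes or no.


no

t=0: X=1, d=1 → birth, X_1=2
t=1: X=2, d=6 → death, X_2=1
t=2: X=1, d=4 → birth, X_3=2
t=3: X=2, d=1 → birth, X_4=3
t=4: X=3, d=0 → birth, X_5=4
t=5: X=4, d=6 → death, X_6=3
t=6: X=3, d=2 → birth, X_7=4
t=7: X=4, d=3 → birth, X_8=5
t=8: X=5, d=4 → birth, X_9=6
t=9: X=6, d=1 → birth, X_10=7
t=10: X=7, d=6 → death, X_11=6
t=11: X=6, d=4 → birth, X_12=7


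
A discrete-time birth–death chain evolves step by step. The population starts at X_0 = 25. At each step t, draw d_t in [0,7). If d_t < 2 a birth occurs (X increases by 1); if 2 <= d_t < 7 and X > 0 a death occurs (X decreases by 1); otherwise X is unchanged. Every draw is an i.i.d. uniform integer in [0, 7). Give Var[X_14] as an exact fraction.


X can drop by at most 1 per step and X_0 = 25 > T = 14, so X_t >= 25 − t >= 11 > 0 for every t <= 14: the floor at 0 (the 'and X > 0' condition) never binds. Hence X_14 = X_0 + Σ_{t<14} Y_t with i.i.d. increments Y_t = y(d_t) ∈ {+1, −1, 0}.
Outcome values over d=0..6: [1, 1, -1, -1, -1, -1, -1]
Σy = -3, Σy² = 7, M = 7
μ = -3/7 = -3/7,  σ² = 7/7 − (-3/7)² = 40/49
Independent increments: Var[X_14] = 14·σ² = 14·(40/49) = 80/7

80/7


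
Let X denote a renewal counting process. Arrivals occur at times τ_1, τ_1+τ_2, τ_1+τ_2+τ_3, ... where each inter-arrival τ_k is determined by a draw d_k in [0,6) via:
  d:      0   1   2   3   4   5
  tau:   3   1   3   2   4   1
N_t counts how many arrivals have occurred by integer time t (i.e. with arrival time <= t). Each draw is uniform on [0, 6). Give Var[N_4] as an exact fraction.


Inter-arrival values over d=0..5: [3, 1, 3, 2, 4, 1]
Each d has probability 1/6, so the pmf of τ is: f(1) = 1/3, f(2) = 1/6, f(3) = 1/3, f(4) = 1/6
Let p_n(j) = P(N_n = j), with p_0 = [1]. Condition on τ_1: p_n(0) = P(τ > n), and for j >= 1, p_n(j) = Σ_{k<=n} f(k)·p_{n−k}(j−1)
p_1 = [2/3, 1/3]  (j = 0..1)
p_2 = [1/2, 7/18, 1/9]  (j = 0..2)
p_3 = [1/6, 11/18, 5/27, 1/27]  (j = 0..3)
p_4 = [0, 19/36, 41/108, 13/162, 1/81]  (j = 0..4)
E[N_4] = Σ j·p_4(j) = 511/324;  E[N_4²] = Σ j²·p_4(j) = 961/324
Var[N_4] = 961/324 − (511/324)² = 50243/104976

50243/104976


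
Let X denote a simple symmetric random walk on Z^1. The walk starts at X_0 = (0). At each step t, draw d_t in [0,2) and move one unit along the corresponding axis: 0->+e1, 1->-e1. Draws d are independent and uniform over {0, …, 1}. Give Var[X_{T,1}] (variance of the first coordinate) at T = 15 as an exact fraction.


Outcome values over d=0..1: [1, -1]
Σy = 0, Σy² = 2, M = 2
μ = 0/2 = 0,  σ² = 2/2 − (0)² = 1
Independent increments: Var[X_15] = 15·σ² = 15·(1) = 15

15


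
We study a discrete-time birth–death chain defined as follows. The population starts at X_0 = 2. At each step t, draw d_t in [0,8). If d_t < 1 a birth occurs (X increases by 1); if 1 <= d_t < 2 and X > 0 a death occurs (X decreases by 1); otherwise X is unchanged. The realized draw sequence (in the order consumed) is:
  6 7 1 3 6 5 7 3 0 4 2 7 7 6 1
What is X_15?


t=0: X=2, d=6 → hold, X_1=2
t=1: X=2, d=7 → hold, X_2=2
t=2: X=2, d=1 → death, X_3=1
t=3: X=1, d=3 → hold, X_4=1
t=4: X=1, d=6 → hold, X_5=1
t=5: X=1, d=5 → hold, X_6=1
t=6: X=1, d=7 → hold, X_7=1
t=7: X=1, d=3 → hold, X_8=1
t=8: X=1, d=0 → birth, X_9=2
t=9: X=2, d=4 → hold, X_10=2
t=10: X=2, d=2 → hold, X_11=2
t=11: X=2, d=7 → hold, X_12=2
t=12: X=2, d=7 → hold, X_13=2
t=13: X=2, d=6 → hold, X_14=2
t=14: X=2, d=1 → death, X_15=1

1


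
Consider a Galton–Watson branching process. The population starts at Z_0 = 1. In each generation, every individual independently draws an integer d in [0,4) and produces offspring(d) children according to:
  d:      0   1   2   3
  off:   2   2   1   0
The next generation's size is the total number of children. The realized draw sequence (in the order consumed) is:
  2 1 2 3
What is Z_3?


gen 0: Z_0=1, draws=[2], offspring=[1], Z_1=1
gen 1: Z_1=1, draws=[1], offspring=[2], Z_2=2
gen 2: Z_2=2, draws=[2, 3], offspring=[1, 0], Z_3=1

1


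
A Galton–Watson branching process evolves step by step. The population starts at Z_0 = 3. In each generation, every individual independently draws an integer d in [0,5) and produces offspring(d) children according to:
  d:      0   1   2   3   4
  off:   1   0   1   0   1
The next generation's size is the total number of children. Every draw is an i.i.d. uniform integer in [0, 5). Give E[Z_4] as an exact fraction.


Outcome values over d=0..4: [1, 0, 1, 0, 1]
Σy = 3, Σy² = 3, M = 5
μ = 3/5 = 3/5,  σ² = 3/5 − (3/5)² = 6/25
E[Z_0] = 3
E[Z_1] = 3/5·E[Z_0] = 9/5
E[Z_2] = 3/5·E[Z_1] = 27/25
E[Z_3] = 3/5·E[Z_2] = 81/125
E[Z_4] = 3/5·E[Z_3] = 243/625

243/625


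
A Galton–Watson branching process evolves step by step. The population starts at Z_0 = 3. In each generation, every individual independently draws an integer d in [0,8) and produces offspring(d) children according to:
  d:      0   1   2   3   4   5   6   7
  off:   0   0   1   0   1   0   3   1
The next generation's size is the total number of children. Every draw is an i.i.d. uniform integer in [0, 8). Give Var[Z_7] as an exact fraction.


465732585/268435456

Outcome values over d=0..7: [0, 0, 1, 0, 1, 0, 3, 1]
Σy = 6, Σy² = 12, M = 8
μ = 6/8 = 3/4,  σ² = 12/8 − (3/4)² = 15/16
V_0 = 0, E_0 = 3
V_1 = 15/16·E_0 + (3/4)²·V_0 = 45/16;  E_1 = 9/4
V_2 = 15/16·E_1 + (3/4)²·V_1 = 945/256;  E_2 = 27/16
V_3 = 15/16·E_2 + (3/4)²·V_2 = 14985/4096;  E_3 = 81/64
V_4 = 15/16·E_3 + (3/4)²·V_3 = 212625/65536;  E_4 = 243/256
V_5 = 15/16·E_4 + (3/4)²·V_4 = 2846745/1048576;  E_5 = 729/1024
V_6 = 15/16·E_5 + (3/4)²·V_5 = 36818145/16777216;  E_6 = 2187/4096
V_7 = 15/16·E_6 + (3/4)²·V_6 = 465732585/268435456;  E_7 = 6561/16384


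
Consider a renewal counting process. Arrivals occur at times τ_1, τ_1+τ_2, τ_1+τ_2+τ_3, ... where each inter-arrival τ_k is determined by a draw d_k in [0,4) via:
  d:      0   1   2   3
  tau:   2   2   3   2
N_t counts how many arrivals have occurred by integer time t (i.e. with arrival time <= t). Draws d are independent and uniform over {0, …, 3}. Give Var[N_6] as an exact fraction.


999/4096

Inter-arrival values over d=0..3: [2, 2, 3, 2]
Each d has probability 1/4, so the pmf of τ is: f(2) = 3/4, f(3) = 1/4
Let p_n(j) = P(N_n = j), with p_0 = [1]. Condition on τ_1: p_n(0) = P(τ > n), and for j >= 1, p_n(j) = Σ_{k<=n} f(k)·p_{n−k}(j−1)
p_1 = [1]  (j = 0)
p_2 = [1/4, 3/4]  (j = 0..1)
p_3 = [0, 1]  (j = 0..1)
p_4 = [0, 7/16, 9/16]  (j = 0..2)
p_5 = [0, 1/16, 15/16]  (j = 0..2)
p_6 = [0, 0, 37/64, 27/64]  (j = 0..3)
E[N_6] = Σ j·p_6(j) = 155/64;  E[N_6²] = Σ j²·p_6(j) = 391/64
Var[N_6] = 391/64 − (155/64)² = 999/4096


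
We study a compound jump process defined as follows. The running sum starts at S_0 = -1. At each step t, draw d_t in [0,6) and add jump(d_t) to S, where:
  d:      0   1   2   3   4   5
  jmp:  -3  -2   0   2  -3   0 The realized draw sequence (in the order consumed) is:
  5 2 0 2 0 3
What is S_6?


-5

t=0: S=-1, d=5, jump=0, S_1=-1
t=1: S=-1, d=2, jump=0, S_2=-1
t=2: S=-1, d=0, jump=-3, S_3=-4
t=3: S=-4, d=2, jump=0, S_4=-4
t=4: S=-4, d=0, jump=-3, S_5=-7
t=5: S=-7, d=3, jump=2, S_6=-5


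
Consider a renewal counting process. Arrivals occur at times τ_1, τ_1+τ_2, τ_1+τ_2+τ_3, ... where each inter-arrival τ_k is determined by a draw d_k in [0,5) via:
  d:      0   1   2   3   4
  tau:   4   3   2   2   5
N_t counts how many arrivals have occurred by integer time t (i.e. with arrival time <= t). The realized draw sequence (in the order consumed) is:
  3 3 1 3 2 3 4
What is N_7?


draw d_1=3: τ_1=2, arrival time A_1=2
draw d_2=3: τ_2=2, arrival time A_2=4
draw d_3=1: τ_3=3, arrival time A_3=7
draw d_4=3: τ_4=2, arrival time A_4=9
draw d_5=2: τ_5=2, arrival time A_5=11
draw d_6=3: τ_6=2, arrival time A_6=13
draw d_7=4: τ_7=5, arrival time A_7=18
N_t over t=0..7: 0:0 1:0 2:1 3:1 4:2 5:2 6:2 7:3

3


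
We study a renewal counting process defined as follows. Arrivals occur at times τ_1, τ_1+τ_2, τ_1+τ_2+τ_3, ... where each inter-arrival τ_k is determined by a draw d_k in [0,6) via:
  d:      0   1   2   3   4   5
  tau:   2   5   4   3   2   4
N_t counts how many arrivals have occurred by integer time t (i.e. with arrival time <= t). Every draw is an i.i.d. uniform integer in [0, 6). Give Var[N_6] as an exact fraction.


Inter-arrival values over d=0..5: [2, 5, 4, 3, 2, 4]
Each d has probability 1/6, so the pmf of τ is: f(2) = 1/3, f(3) = 1/6, f(4) = 1/3, f(5) = 1/6
Let p_n(j) = P(N_n = j), with p_0 = [1]. Condition on τ_1: p_n(0) = P(τ > n), and for j >= 1, p_n(j) = Σ_{k<=n} f(k)·p_{n−k}(j−1)
p_1 = [1]  (j = 0)
p_2 = [2/3, 1/3]  (j = 0..1)
p_3 = [1/2, 1/2]  (j = 0..1)
p_4 = [1/6, 13/18, 1/9]  (j = 0..2)
p_5 = [0, 7/9, 2/9]  (j = 0..2)
p_6 = [0, 19/36, 47/108, 1/27]  (j = 0..3)
E[N_6] = Σ j·p_6(j) = 163/108;  E[N_6²] = Σ j²·p_6(j) = 281/108
Var[N_6] = 281/108 − (163/108)² = 3779/11664

3779/11664


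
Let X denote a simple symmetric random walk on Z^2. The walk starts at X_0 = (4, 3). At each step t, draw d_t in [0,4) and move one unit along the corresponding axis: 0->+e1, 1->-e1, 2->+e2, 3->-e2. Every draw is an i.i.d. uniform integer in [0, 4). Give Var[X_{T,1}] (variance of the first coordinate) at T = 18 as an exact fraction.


Outcome values over d=0..3: [1, -1, 0, 0]
Σy = 0, Σy² = 2, M = 4
μ = 0/4 = 0,  σ² = 2/4 − (0)² = 1/2
Independent increments: Var[X_18] = 18·σ² = 18·(1/2) = 9

9


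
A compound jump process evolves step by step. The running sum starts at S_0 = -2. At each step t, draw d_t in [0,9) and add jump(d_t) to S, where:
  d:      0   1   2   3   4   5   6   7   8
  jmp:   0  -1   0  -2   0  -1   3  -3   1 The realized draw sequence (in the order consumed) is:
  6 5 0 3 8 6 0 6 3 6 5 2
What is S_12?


5

t=0: S=-2, d=6, jump=3, S_1=1
t=1: S=1, d=5, jump=-1, S_2=0
t=2: S=0, d=0, jump=0, S_3=0
t=3: S=0, d=3, jump=-2, S_4=-2
t=4: S=-2, d=8, jump=1, S_5=-1
t=5: S=-1, d=6, jump=3, S_6=2
t=6: S=2, d=0, jump=0, S_7=2
t=7: S=2, d=6, jump=3, S_8=5
t=8: S=5, d=3, jump=-2, S_9=3
t=9: S=3, d=6, jump=3, S_10=6
t=10: S=6, d=5, jump=-1, S_11=5
t=11: S=5, d=2, jump=0, S_12=5


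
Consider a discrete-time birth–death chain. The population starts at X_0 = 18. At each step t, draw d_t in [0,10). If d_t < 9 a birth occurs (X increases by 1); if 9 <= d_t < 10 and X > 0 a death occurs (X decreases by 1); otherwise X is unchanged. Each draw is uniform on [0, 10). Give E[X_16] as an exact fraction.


X can drop by at most 1 per step and X_0 = 18 > T = 16, so X_t >= 18 − t >= 2 > 0 for every t <= 16: the floor at 0 (the 'and X > 0' condition) never binds. Hence X_16 = X_0 + Σ_{t<16} Y_t with i.i.d. increments Y_t = y(d_t) ∈ {+1, −1, 0}.
Outcome values over d=0..9: [1, 1, 1, 1, 1, 1, 1, 1, 1, -1]
Σy = 8, Σy² = 10, M = 10
μ = 8/10 = 4/5,  σ² = 10/10 − (4/5)² = 9/25
E[X_16] = 18 + 16·(4/5) = 154/5

154/5


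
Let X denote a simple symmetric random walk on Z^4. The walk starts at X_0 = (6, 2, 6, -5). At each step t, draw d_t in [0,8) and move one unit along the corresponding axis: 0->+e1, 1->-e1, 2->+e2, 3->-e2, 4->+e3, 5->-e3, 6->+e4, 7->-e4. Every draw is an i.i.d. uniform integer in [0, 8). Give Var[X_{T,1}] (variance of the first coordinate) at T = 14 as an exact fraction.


Outcome values over d=0..7: [1, -1, 0, 0, 0, 0, 0, 0]
Σy = 0, Σy² = 2, M = 8
μ = 0/8 = 0,  σ² = 2/8 − (0)² = 1/4
Independent increments: Var[X_14] = 14·σ² = 14·(1/4) = 7/2

7/2


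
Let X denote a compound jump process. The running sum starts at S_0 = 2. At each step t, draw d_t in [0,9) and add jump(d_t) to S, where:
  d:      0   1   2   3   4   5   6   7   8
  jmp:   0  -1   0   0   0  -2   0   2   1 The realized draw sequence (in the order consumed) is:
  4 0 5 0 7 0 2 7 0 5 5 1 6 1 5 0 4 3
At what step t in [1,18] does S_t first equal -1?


t=0: S=2, d=4, jump=0, S_1=2
t=1: S=2, d=0, jump=0, S_2=2
t=2: S=2, d=5, jump=-2, S_3=0
t=3: S=0, d=0, jump=0, S_4=0
t=4: S=0, d=7, jump=2, S_5=2
t=5: S=2, d=0, jump=0, S_6=2
t=6: S=2, d=2, jump=0, S_7=2
t=7: S=2, d=7, jump=2, S_8=4
t=8: S=4, d=0, jump=0, S_9=4
t=9: S=4, d=5, jump=-2, S_10=2
t=10: S=2, d=5, jump=-2, S_11=0
t=11: S=0, d=1, jump=-1, S_12=-1
t=12: S=-1, d=6, jump=0, S_13=-1
t=13: S=-1, d=1, jump=-1, S_14=-2
t=14: S=-2, d=5, jump=-2, S_15=-4
t=15: S=-4, d=0, jump=0, S_16=-4
t=16: S=-4, d=4, jump=0, S_17=-4
t=17: S=-4, d=3, jump=0, S_18=-4

12


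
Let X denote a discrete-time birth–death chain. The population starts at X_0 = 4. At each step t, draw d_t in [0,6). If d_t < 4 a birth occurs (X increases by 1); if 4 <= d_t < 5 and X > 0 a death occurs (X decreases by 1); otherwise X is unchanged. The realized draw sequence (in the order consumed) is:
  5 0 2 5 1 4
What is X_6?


t=0: X=4, d=5 → hold, X_1=4
t=1: X=4, d=0 → birth, X_2=5
t=2: X=5, d=2 → birth, X_3=6
t=3: X=6, d=5 → hold, X_4=6
t=4: X=6, d=1 → birth, X_5=7
t=5: X=7, d=4 → death, X_6=6

6


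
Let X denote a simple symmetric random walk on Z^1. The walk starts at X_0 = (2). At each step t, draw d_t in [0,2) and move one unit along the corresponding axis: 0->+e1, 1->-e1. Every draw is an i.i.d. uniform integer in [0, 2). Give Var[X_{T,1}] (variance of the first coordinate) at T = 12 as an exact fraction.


12

Outcome values over d=0..1: [1, -1]
Σy = 0, Σy² = 2, M = 2
μ = 0/2 = 0,  σ² = 2/2 − (0)² = 1
Independent increments: Var[X_12] = 12·σ² = 12·(1) = 12


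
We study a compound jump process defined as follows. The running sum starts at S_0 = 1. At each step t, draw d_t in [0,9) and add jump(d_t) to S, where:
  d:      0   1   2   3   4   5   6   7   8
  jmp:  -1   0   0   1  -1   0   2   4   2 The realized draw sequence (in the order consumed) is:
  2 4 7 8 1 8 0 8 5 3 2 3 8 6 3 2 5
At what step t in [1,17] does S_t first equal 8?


6

t=0: S=1, d=2, jump=0, S_1=1
t=1: S=1, d=4, jump=-1, S_2=0
t=2: S=0, d=7, jump=4, S_3=4
t=3: S=4, d=8, jump=2, S_4=6
t=4: S=6, d=1, jump=0, S_5=6
t=5: S=6, d=8, jump=2, S_6=8
t=6: S=8, d=0, jump=-1, S_7=7
t=7: S=7, d=8, jump=2, S_8=9
t=8: S=9, d=5, jump=0, S_9=9
t=9: S=9, d=3, jump=1, S_10=10
t=10: S=10, d=2, jump=0, S_11=10
t=11: S=10, d=3, jump=1, S_12=11
t=12: S=11, d=8, jump=2, S_13=13
t=13: S=13, d=6, jump=2, S_14=15
t=14: S=15, d=3, jump=1, S_15=16
t=15: S=16, d=2, jump=0, S_16=16
t=16: S=16, d=5, jump=0, S_17=16


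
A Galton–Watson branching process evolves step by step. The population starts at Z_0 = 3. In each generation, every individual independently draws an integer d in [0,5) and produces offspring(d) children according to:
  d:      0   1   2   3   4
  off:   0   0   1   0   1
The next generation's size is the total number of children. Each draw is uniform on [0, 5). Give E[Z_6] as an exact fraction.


192/15625

Outcome values over d=0..4: [0, 0, 1, 0, 1]
Σy = 2, Σy² = 2, M = 5
μ = 2/5 = 2/5,  σ² = 2/5 − (2/5)² = 6/25
E[Z_0] = 3
E[Z_1] = 2/5·E[Z_0] = 6/5
E[Z_2] = 2/5·E[Z_1] = 12/25
E[Z_3] = 2/5·E[Z_2] = 24/125
E[Z_4] = 2/5·E[Z_3] = 48/625
E[Z_5] = 2/5·E[Z_4] = 96/3125
E[Z_6] = 2/5·E[Z_5] = 192/15625


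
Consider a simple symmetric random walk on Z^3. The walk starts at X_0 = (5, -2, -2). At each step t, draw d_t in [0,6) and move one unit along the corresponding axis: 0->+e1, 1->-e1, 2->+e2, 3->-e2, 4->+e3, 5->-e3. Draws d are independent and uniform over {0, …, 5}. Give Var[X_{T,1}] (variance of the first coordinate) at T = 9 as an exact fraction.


Outcome values over d=0..5: [1, -1, 0, 0, 0, 0]
Σy = 0, Σy² = 2, M = 6
μ = 0/6 = 0,  σ² = 2/6 − (0)² = 1/3
Independent increments: Var[X_9] = 9·σ² = 9·(1/3) = 3

3


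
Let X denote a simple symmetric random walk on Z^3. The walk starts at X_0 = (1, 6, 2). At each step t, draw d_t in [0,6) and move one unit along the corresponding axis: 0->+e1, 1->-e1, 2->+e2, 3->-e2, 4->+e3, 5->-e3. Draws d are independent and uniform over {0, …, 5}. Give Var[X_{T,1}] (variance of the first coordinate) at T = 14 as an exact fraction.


14/3

Outcome values over d=0..5: [1, -1, 0, 0, 0, 0]
Σy = 0, Σy² = 2, M = 6
μ = 0/6 = 0,  σ² = 2/6 − (0)² = 1/3
Independent increments: Var[X_14] = 14·σ² = 14·(1/3) = 14/3


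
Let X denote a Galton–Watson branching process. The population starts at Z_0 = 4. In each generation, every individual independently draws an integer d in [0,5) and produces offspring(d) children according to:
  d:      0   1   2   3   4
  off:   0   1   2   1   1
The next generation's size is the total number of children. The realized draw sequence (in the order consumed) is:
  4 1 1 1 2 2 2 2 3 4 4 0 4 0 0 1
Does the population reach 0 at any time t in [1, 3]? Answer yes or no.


gen 0: Z_0=4, draws=[4, 1, 1, 1], offspring=[1, 1, 1, 1], Z_1=4
gen 1: Z_1=4, draws=[2, 2, 2, 2], offspring=[2, 2, 2, 2], Z_2=8
gen 2: Z_2=8, draws=[3, 4, 4, 0, 4, 0, 0, 1], offspring=[1, 1, 1, 0, 1, 0, 0, 1], Z_3=5

no


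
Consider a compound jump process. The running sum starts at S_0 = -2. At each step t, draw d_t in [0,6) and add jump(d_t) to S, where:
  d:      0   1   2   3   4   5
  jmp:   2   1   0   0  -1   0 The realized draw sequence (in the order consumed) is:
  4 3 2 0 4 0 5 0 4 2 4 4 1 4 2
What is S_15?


t=0: S=-2, d=4, jump=-1, S_1=-3
t=1: S=-3, d=3, jump=0, S_2=-3
t=2: S=-3, d=2, jump=0, S_3=-3
t=3: S=-3, d=0, jump=2, S_4=-1
t=4: S=-1, d=4, jump=-1, S_5=-2
t=5: S=-2, d=0, jump=2, S_6=0
t=6: S=0, d=5, jump=0, S_7=0
t=7: S=0, d=0, jump=2, S_8=2
t=8: S=2, d=4, jump=-1, S_9=1
t=9: S=1, d=2, jump=0, S_10=1
t=10: S=1, d=4, jump=-1, S_11=0
t=11: S=0, d=4, jump=-1, S_12=-1
t=12: S=-1, d=1, jump=1, S_13=0
t=13: S=0, d=4, jump=-1, S_14=-1
t=14: S=-1, d=2, jump=0, S_15=-1

-1


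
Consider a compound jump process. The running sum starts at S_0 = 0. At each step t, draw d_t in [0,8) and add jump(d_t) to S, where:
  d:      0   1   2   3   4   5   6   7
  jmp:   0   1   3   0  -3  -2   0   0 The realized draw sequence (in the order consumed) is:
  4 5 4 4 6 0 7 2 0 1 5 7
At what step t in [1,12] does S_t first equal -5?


2

t=0: S=0, d=4, jump=-3, S_1=-3
t=1: S=-3, d=5, jump=-2, S_2=-5
t=2: S=-5, d=4, jump=-3, S_3=-8
t=3: S=-8, d=4, jump=-3, S_4=-11
t=4: S=-11, d=6, jump=0, S_5=-11
t=5: S=-11, d=0, jump=0, S_6=-11
t=6: S=-11, d=7, jump=0, S_7=-11
t=7: S=-11, d=2, jump=3, S_8=-8
t=8: S=-8, d=0, jump=0, S_9=-8
t=9: S=-8, d=1, jump=1, S_10=-7
t=10: S=-7, d=5, jump=-2, S_11=-9
t=11: S=-9, d=7, jump=0, S_12=-9


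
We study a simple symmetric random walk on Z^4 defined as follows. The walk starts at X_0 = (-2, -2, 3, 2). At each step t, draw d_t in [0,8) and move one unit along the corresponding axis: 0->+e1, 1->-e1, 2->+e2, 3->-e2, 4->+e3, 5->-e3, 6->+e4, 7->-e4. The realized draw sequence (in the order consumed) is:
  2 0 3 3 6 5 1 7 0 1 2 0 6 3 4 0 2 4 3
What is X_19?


(0, -3, 4, 3)

t=0: X=(-2, -2, 3, 2), d=2 → +e2, X_1=(-2, -1, 3, 2)
t=1: X=(-2, -1, 3, 2), d=0 → +e1, X_2=(-1, -1, 3, 2)
t=2: X=(-1, -1, 3, 2), d=3 → -e2, X_3=(-1, -2, 3, 2)
t=3: X=(-1, -2, 3, 2), d=3 → -e2, X_4=(-1, -3, 3, 2)
t=4: X=(-1, -3, 3, 2), d=6 → +e4, X_5=(-1, -3, 3, 3)
t=5: X=(-1, -3, 3, 3), d=5 → -e3, X_6=(-1, -3, 2, 3)
t=6: X=(-1, -3, 2, 3), d=1 → -e1, X_7=(-2, -3, 2, 3)
t=7: X=(-2, -3, 2, 3), d=7 → -e4, X_8=(-2, -3, 2, 2)
t=8: X=(-2, -3, 2, 2), d=0 → +e1, X_9=(-1, -3, 2, 2)
t=9: X=(-1, -3, 2, 2), d=1 → -e1, X_10=(-2, -3, 2, 2)
t=10: X=(-2, -3, 2, 2), d=2 → +e2, X_11=(-2, -2, 2, 2)
t=11: X=(-2, -2, 2, 2), d=0 → +e1, X_12=(-1, -2, 2, 2)
t=12: X=(-1, -2, 2, 2), d=6 → +e4, X_13=(-1, -2, 2, 3)
t=13: X=(-1, -2, 2, 3), d=3 → -e2, X_14=(-1, -3, 2, 3)
t=14: X=(-1, -3, 2, 3), d=4 → +e3, X_15=(-1, -3, 3, 3)
t=15: X=(-1, -3, 3, 3), d=0 → +e1, X_16=(0, -3, 3, 3)
t=16: X=(0, -3, 3, 3), d=2 → +e2, X_17=(0, -2, 3, 3)
t=17: X=(0, -2, 3, 3), d=4 → +e3, X_18=(0, -2, 4, 3)
t=18: X=(0, -2, 4, 3), d=3 → -e2, X_19=(0, -3, 4, 3)


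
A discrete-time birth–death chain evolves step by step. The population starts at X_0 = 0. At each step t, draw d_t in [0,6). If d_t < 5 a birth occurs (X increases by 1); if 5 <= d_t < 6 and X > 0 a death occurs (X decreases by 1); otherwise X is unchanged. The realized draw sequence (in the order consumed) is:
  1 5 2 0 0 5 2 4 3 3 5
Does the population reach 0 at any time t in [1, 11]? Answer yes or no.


t=0: X=0, d=1 → birth, X_1=1
t=1: X=1, d=5 → death, X_2=0
t=2: X=0, d=2 → birth, X_3=1
t=3: X=1, d=0 → birth, X_4=2
t=4: X=2, d=0 → birth, X_5=3
t=5: X=3, d=5 → death, X_6=2
t=6: X=2, d=2 → birth, X_7=3
t=7: X=3, d=4 → birth, X_8=4
t=8: X=4, d=3 → birth, X_9=5
t=9: X=5, d=3 → birth, X_10=6
t=10: X=6, d=5 → death, X_11=5

yes


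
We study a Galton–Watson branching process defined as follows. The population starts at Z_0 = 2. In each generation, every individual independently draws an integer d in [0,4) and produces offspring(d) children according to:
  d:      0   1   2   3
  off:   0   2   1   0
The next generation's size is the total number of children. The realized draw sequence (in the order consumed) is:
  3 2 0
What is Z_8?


gen 0: Z_0=2, draws=[3, 2], offspring=[0, 1], Z_1=1
gen 1: Z_1=1, draws=[0], offspring=[0], Z_2=0
gen 2: Z_2=0, draws=[], offspring=[], Z_3=0
gen 3: Z_3=0, draws=[], offspring=[], Z_4=0
gen 4: Z_4=0, draws=[], offspring=[], Z_5=0
gen 5: Z_5=0, draws=[], offspring=[], Z_6=0
gen 6: Z_6=0, draws=[], offspring=[], Z_7=0
gen 7: Z_7=0, draws=[], offspring=[], Z_8=0

0


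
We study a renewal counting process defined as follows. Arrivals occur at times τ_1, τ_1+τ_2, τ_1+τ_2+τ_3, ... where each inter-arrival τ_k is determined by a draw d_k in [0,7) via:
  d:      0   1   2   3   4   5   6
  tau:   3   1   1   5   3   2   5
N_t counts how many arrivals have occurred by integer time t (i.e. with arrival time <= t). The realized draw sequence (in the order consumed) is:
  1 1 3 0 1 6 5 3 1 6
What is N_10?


draw d_1=1: τ_1=1, arrival time A_1=1
draw d_2=1: τ_2=1, arrival time A_2=2
draw d_3=3: τ_3=5, arrival time A_3=7
draw d_4=0: τ_4=3, arrival time A_4=10
draw d_5=1: τ_5=1, arrival time A_5=11
draw d_6=6: τ_6=5, arrival time A_6=16
draw d_7=5: τ_7=2, arrival time A_7=18
draw d_8=3: τ_8=5, arrival time A_8=23
draw d_9=1: τ_9=1, arrival time A_9=24
draw d_10=6: τ_10=5, arrival time A_10=29
N_t over t=0..10: 0:0 1:1 2:2 3:2 4:2 5:2 6:2 7:3 8:3 9:3 10:4

4
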